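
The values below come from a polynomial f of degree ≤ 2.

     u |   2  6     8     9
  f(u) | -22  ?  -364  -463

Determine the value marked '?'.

-202

The 3 known points determine the degree-2 polynomial uniquely.
Write f(u) = au^2 + bu + c. Substituting each data point gives a linear system:
  4a + 2b + c = -22
  64a + 8b + c = -364
  81a + 9b + c = -463
Solving the system yields a = -6, b = 3, c = -4.
So f(u) = -6u^2 + 3u - 4.
Then f(6) = -202.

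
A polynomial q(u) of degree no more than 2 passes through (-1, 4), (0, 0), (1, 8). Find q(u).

q(u) = 6u^2 + 2u

Write q(u) = au^2 + bu + c. Substituting each data point gives a linear system:
  a - b + c = 4
  c = 0
  a + b + c = 8
Solving the system yields a = 6, b = 2, c = 0.
So q(u) = 6u^2 + 2u.
Check: q(1) = 8. ✓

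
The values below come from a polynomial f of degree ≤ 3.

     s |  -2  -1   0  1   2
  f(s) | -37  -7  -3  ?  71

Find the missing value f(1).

11

On equispaced nodes a degree-3 polynomial has vanishing fourth forward difference, so
  f(-2) - 4·f(-1) + 6·f(0) - 4·f(1) + f(2) = 0.
Substituting the known values and solving for f(1):
  -4·f(1) = -44
  f(1) = 11.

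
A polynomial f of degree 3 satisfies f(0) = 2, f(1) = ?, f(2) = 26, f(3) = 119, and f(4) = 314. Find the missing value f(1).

-1

On equispaced nodes a degree-3 polynomial has vanishing fourth forward difference, so
  f(0) - 4·f(1) + 6·f(2) - 4·f(3) + f(4) = 0.
Substituting the known values and solving for f(1):
  -4·f(1) = 4
  f(1) = -1.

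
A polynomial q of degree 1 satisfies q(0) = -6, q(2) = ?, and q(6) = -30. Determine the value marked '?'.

The 2 known points determine the degree-1 polynomial uniquely.
Write q(u) = au + b. Substituting each data point gives a linear system:
  b = -6
  6a + b = -30
Solving the system yields a = -4, b = -6.
So q(u) = -4u - 6.
Then q(2) = -14.

-14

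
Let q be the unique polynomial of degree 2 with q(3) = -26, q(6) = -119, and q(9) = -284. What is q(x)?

q(x) = -4x^2 + 5x - 5

Write q(x) = ax^2 + bx + c. Substituting each data point gives a linear system:
  9a + 3b + c = -26
  36a + 6b + c = -119
  81a + 9b + c = -284
Solving the system yields a = -4, b = 5, c = -5.
So q(x) = -4x^2 + 5x - 5.
Check: q(9) = -284. ✓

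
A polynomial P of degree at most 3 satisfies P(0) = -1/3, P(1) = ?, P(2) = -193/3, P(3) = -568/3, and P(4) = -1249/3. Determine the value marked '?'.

-34/3

The 4 known points determine the degree-3 polynomial uniquely.
Write P(x) = ax^3 + bx^2 + cx + d. Substituting each data point gives a linear system:
  d = -1/3
  8a + 4b + 2c + d = -193/3
  27a + 9b + 3c + d = -568/3
  64a + 16b + 4c + d = -1249/3
Solving the system yields a = -5, b = -6, c = 0, d = -1/3.
So P(x) = -5x^3 - 6x^2 - 1/3.
Then P(1) = -34/3.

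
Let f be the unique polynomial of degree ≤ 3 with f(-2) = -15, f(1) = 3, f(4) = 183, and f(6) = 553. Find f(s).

Write f(s) = as^3 + bs^2 + cs + d. Substituting each data point gives a linear system:
  -8a + 4b - 2c + d = -15
  a + b + c + d = 3
  64a + 16b + 4c + d = 183
  216a + 36b + 6c + d = 553
Solving the system yields a = 2, b = 3, c = 3, d = -5.
So f(s) = 2s³ + 3s² + 3s - 5.
Check: f(6) = 553. ✓

f(s) = 2s^3 + 3s^2 + 3s - 5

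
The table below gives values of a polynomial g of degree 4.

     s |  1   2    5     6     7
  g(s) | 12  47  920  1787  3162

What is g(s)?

g(s) = s^4 + 2s^3 + s^2 + 3s + 5

Write g(s) = as^4 + bs^3 + cs^2 + ds + e. Substituting each data point gives a linear system:
  a + b + c + d + e = 12
  16a + 8b + 4c + 2d + e = 47
  625a + 125b + 25c + 5d + e = 920
  1296a + 216b + 36c + 6d + e = 1787
  2401a + 343b + 49c + 7d + e = 3162
Solving the system yields a = 1, b = 2, c = 1, d = 3, e = 5.
So g(s) = s^4 + 2s^3 + s^2 + 3s + 5.
Check: g(2) = 47. ✓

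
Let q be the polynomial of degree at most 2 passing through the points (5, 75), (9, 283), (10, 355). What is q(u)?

q(u) = 4u^2 - 4u - 5

Write q(u) = au^2 + bu + c. Substituting each data point gives a linear system:
  25a + 5b + c = 75
  81a + 9b + c = 283
  100a + 10b + c = 355
Solving the system yields a = 4, b = -4, c = -5.
So q(u) = 4u^2 - 4u - 5.
Check: q(9) = 283. ✓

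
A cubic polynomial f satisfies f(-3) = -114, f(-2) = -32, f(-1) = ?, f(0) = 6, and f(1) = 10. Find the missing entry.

0

On equispaced nodes a degree-3 polynomial has vanishing fourth forward difference, so
  f(-3) - 4·f(-2) + 6·f(-1) - 4·f(0) + f(1) = 0.
Substituting the known values and solving for f(-1):
  6·f(-1) = 0
  f(-1) = 0.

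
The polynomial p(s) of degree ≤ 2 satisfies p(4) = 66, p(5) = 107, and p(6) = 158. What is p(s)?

p(s) = 5s^2 - 4s + 2

Write p(s) = as^2 + bs + c. Substituting each data point gives a linear system:
  16a + 4b + c = 66
  25a + 5b + c = 107
  36a + 6b + c = 158
Solving the system yields a = 5, b = -4, c = 2.
So p(s) = 5s² - 4s + 2.
Check: p(4) = 66. ✓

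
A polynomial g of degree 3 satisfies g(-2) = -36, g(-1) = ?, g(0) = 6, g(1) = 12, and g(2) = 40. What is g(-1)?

The 4 known points determine the degree-3 polynomial uniquely.
Write g(u) = au^3 + bu^2 + cu + d. Substituting each data point gives a linear system:
  -8a + 4b - 2c + d = -36
  d = 6
  a + b + c + d = 12
  8a + 4b + 2c + d = 40
Solving the system yields a = 4, b = -1, c = 3, d = 6.
So g(u) = 4u^3 - u^2 + 3u + 6.
Then g(-1) = -2.

-2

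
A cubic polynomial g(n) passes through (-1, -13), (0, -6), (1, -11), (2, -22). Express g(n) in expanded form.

Write g(n) = an^3 + bn^2 + cn + d. Substituting each data point gives a linear system:
  -a + b - c + d = -13
  d = -6
  a + b + c + d = -11
  8a + 4b + 2c + d = -22
Solving the system yields a = 1, b = -6, c = 0, d = -6.
So g(n) = n^3 - 6n^2 - 6.
Check: g(0) = -6. ✓

g(n) = n^3 - 6n^2 - 6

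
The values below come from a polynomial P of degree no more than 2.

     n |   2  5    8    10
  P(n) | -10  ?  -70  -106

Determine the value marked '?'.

The 3 known points determine the degree-2 polynomial uniquely.
Write P(n) = an^2 + bn + c. Substituting each data point gives a linear system:
  4a + 2b + c = -10
  64a + 8b + c = -70
  100a + 10b + c = -106
Solving the system yields a = -1, b = 0, c = -6.
So P(n) = -n^2 - 6.
Then P(5) = -31.

-31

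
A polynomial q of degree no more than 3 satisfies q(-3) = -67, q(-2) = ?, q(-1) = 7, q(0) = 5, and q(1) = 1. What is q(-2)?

The 4 known points determine the degree-3 polynomial uniquely.
Write q(s) = as^3 + bs^2 + cs + d. Substituting each data point gives a linear system:
  -27a + 9b - 3c + d = -67
  -a + b - c + d = 7
  d = 5
  a + b + c + d = 1
Solving the system yields a = 3, b = -1, c = -6, d = 5.
So q(s) = 3s³ - s² - 6s + 5.
Then q(-2) = -11.

-11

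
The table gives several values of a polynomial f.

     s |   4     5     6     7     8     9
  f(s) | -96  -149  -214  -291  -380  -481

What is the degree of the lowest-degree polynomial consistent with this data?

2

Forward differences of the values at s = 4, 5, 6, 7, 8, 9:
  f  : -96  -149  -214  -291  -380  -481
  Δ  : -53  -65  -77  -89  -101
  Δ^2: -12  -12  -12  -12
  Δ^3: 0  0  0
  Δ^4: 0  0
  Δ^5: 0
The second differences are constant (-12) and nonzero, while all higher differences vanish, so the minimal degree is 2.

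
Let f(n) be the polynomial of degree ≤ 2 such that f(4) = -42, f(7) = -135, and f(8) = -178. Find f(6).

Using the Lagrange interpolation formula with nodes 4, 7, 8:
  L_0(n) = (n - 7)(n - 8) / 12
  L_1(n) = (n - 4)(n - 8) / -3
  L_2(n) = (n - 4)(n - 7) / 4
Then f(n) = -42·L_0(n) - 135·L_1(n) - 178·L_2(n).
Expanding and collecting terms gives f(n) = -3n² + 2n - 2.
Evaluating at n = 6: f(6) = -98.

-98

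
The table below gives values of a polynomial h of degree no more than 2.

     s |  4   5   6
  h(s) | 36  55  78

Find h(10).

Using the Lagrange interpolation formula with nodes 4, 5, 6:
  L_0(s) = (s - 5)(s - 6) / 2
  L_1(s) = (s - 4)(s - 6) / -1
  L_2(s) = (s - 4)(s - 5) / 2
Then h(s) = 36·L_0(s) + 55·L_1(s) + 78·L_2(s).
Expanding and collecting terms gives h(s) = 2s² + s.
Evaluating at s = 10: h(10) = 210.

210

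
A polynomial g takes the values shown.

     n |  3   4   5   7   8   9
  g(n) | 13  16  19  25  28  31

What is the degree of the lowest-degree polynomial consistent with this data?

1

Divided differences on the nodes 3, 4, 5, 7, 8, 9:
  order 0: 13  16  19  25  28  31
  order 1: 3  3  3  3  3
  order 2: 0  0  0  0
  order 3: 0  0  0
  order 4: 0  0
  order 5: 0
The order-1 divided differences are all 3 (nonzero) and every higher order vanishes, so the data lies on a polynomial of degree exactly 1.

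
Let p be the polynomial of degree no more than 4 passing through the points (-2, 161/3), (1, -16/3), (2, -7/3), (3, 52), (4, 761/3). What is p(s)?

Write p(s) = as^4 + bs^3 + cs^2 + ds + e. Substituting each data point gives a linear system:
  16a - 8b + 4c - 2d + e = 161/3
  a + b + c + d + e = -16/3
  16a + 8b + 4c + 2d + e = -7/3
  81a + 27b + 9c + 3d + e = 52
  256a + 64b + 16c + 4d + e = 761/3
Solving the system yields a = 2, b = -4, c = -1/3, d = 2, e = -5.
So p(s) = 2s^4 - 4s^3 - (1/3)s^2 + 2s - 5.
Check: p(1) = -16/3. ✓

p(s) = 2s^4 - 4s^3 - (1/3)s^2 + 2s - 5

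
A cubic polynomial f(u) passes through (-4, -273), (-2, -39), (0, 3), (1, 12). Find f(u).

f(u) = 4u^3 + 5u + 3

Write f(u) = au^3 + bu^2 + cu + d. Substituting each data point gives a linear system:
  -64a + 16b - 4c + d = -273
  -8a + 4b - 2c + d = -39
  d = 3
  a + b + c + d = 12
Solving the system yields a = 4, b = 0, c = 5, d = 3.
So f(u) = 4u³ + 5u + 3.
Check: f(-4) = -273. ✓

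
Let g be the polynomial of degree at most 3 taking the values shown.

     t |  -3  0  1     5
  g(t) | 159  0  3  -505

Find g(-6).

Write g(t) = at^3 + bt^2 + ct + d. Substituting each data point gives a linear system:
  -27a + 9b - 3c + d = 159
  d = 0
  a + b + c + d = 3
  125a + 25b + 5c + d = -505
Solving the system yields a = -5, b = 4, c = 4, d = 0.
So g(t) = -5t^3 + 4t^2 + 4t.
Then g(-6) = 1200.

1200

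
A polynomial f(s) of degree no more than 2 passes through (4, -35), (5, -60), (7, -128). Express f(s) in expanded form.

f(s) = -3s^2 + 2s + 5

Write f(s) = as^2 + bs + c. Substituting each data point gives a linear system:
  16a + 4b + c = -35
  25a + 5b + c = -60
  49a + 7b + c = -128
Solving the system yields a = -3, b = 2, c = 5.
So f(s) = -3s^2 + 2s + 5.
Check: f(5) = -60. ✓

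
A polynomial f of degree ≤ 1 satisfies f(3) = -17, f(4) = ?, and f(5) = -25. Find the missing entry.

The 2 known points determine the degree-1 polynomial uniquely.
Write f(s) = as + b. Substituting each data point gives a linear system:
  3a + b = -17
  5a + b = -25
Solving the system yields a = -4, b = -5.
So f(s) = -4s - 5.
Then f(4) = -21.

-21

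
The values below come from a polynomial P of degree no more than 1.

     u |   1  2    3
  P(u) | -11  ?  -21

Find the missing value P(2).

The 2 known points determine the degree-1 polynomial uniquely.
Write P(u) = au + b. Substituting each data point gives a linear system:
  a + b = -11
  3a + b = -21
Solving the system yields a = -5, b = -6.
So P(u) = -5u - 6.
Then P(2) = -16.

-16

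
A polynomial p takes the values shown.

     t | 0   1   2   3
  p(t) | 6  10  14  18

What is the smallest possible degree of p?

Forward differences of the values at t = 0, 1, 2, 3:
  p  : 6  10  14  18
  Δ  : 4  4  4
  Δ^2: 0  0
  Δ^3: 0
The first differences are constant (4) and nonzero, while all higher differences vanish, so the minimal degree is 1.

1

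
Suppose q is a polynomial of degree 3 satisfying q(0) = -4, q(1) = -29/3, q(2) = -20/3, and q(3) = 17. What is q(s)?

Using the Lagrange interpolation formula with nodes 0, 1, 2, 3:
  L_0(s) = (s - 1)(s - 2)(s - 3) / -6
  L_1(s) = s(s - 2)(s - 3) / 2
  L_2(s) = s(s - 1)(s - 3) / -2
  L_3(s) = s(s - 1)(s - 2) / 6
Then q(s) = -4·L_0(s) - 29/3·L_1(s) - 20/3·L_2(s) + 17·L_3(s).
Expanding and collecting terms gives q(s) = 2s^3 - (5/3)s^2 - 6s - 4.
Check: q(1) = -29/3. ✓

q(s) = 2s^3 - (5/3)s^2 - 6s - 4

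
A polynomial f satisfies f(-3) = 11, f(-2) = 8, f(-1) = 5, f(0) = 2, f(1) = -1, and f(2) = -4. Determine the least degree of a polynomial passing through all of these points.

1

Forward differences of the values at n = -3, -2, -1, 0, 1, 2:
  f  : 11  8  5  2  -1  -4
  Δ  : -3  -3  -3  -3  -3
  Δ^2: 0  0  0  0
  Δ^3: 0  0  0
  Δ^4: 0  0
  Δ^5: 0
The first differences are constant (-3) and nonzero, while all higher differences vanish, so the minimal degree is 1.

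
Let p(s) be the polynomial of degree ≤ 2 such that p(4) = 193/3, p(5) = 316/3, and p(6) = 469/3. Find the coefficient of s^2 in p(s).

5

Write p(s) = as^2 + bs + c. Substituting each data point gives a linear system:
  16a + 4b + c = 193/3
  25a + 5b + c = 316/3
  36a + 6b + c = 469/3
Solving the system yields a = 5, b = -4, c = 1/3.
So p(s) = 5s^2 - 4s + 1/3.
The leading coefficient is 5.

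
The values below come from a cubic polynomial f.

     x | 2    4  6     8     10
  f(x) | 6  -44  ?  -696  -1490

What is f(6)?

-246

The 4 known points determine the degree-3 polynomial uniquely.
Write f(x) = ax^3 + bx^2 + cx + d. Substituting each data point gives a linear system:
  8a + 4b + 2c + d = 6
  64a + 16b + 4c + d = -44
  512a + 64b + 8c + d = -696
  1000a + 100b + 10c + d = -1490
Solving the system yields a = -2, b = 5, c = 1, d = 0.
So f(x) = -2x³ + 5x² + x.
Then f(6) = -246.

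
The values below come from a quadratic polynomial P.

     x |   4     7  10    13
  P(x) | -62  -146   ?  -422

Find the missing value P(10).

-266

The 3 known points determine the degree-2 polynomial uniquely.
Write P(x) = ax^2 + bx + c. Substituting each data point gives a linear system:
  16a + 4b + c = -62
  49a + 7b + c = -146
  169a + 13b + c = -422
Solving the system yields a = -2, b = -6, c = -6.
So P(x) = -2x² - 6x - 6.
Then P(10) = -266.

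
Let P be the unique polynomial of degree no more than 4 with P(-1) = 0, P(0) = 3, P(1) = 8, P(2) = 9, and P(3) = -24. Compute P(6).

Using the Lagrange interpolation formula with nodes -1, 0, 1, 2, 3:
  L_0(x) = x(x - 1)(x - 2)(x - 3) / 24
  L_1(x) = (x + 1)(x - 1)(x - 2)(x - 3) / -6
  L_2(x) = (x + 1)x(x - 2)(x - 3) / 4
  L_3(x) = (x + 1)x(x - 1)(x - 3) / -6
  L_4(x) = (x + 1)x(x - 1)(x - 2) / 24
Then P(x) = 0·L_0(x) + 3·L_1(x) + 8·L_2(x) + 9·L_3(x) - 24·L_4(x).
Expanding and collecting terms gives P(x) = -x^4 + x^3 + 2x^2 + 3x + 3.
Evaluating at x = 6: P(6) = -987.

-987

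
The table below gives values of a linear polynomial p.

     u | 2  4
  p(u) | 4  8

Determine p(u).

p(u) = 2u

Write p(u) = au + b. Substituting each data point gives a linear system:
  2a + b = 4
  4a + b = 8
Solving the system yields a = 2, b = 0.
So p(u) = 2u.
Check: p(2) = 4. ✓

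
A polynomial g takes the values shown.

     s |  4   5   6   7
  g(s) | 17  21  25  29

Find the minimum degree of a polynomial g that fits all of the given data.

1

Forward differences of the values at s = 4, 5, 6, 7:
  g  : 17  21  25  29
  Δ  : 4  4  4
  Δ^2: 0  0
  Δ^3: 0
The first differences are constant (4) and nonzero, while all higher differences vanish, so the minimal degree is 1.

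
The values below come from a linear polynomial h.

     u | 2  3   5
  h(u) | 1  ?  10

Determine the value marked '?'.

4

The 2 known points determine the degree-1 polynomial uniquely.
Write h(u) = au + b. Substituting each data point gives a linear system:
  2a + b = 1
  5a + b = 10
Solving the system yields a = 3, b = -5.
So h(u) = 3u - 5.
Then h(3) = 4.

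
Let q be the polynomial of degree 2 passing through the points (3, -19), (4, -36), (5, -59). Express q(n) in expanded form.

q(n) = -3n^2 + 4n - 4

Write q(n) = an^2 + bn + c. Substituting each data point gives a linear system:
  9a + 3b + c = -19
  16a + 4b + c = -36
  25a + 5b + c = -59
Solving the system yields a = -3, b = 4, c = -4.
So q(n) = -3n^2 + 4n - 4.
Check: q(3) = -19. ✓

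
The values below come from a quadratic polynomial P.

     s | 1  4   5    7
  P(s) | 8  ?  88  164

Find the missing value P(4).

The 3 known points determine the degree-2 polynomial uniquely.
Write P(s) = as^2 + bs + c. Substituting each data point gives a linear system:
  a + b + c = 8
  25a + 5b + c = 88
  49a + 7b + c = 164
Solving the system yields a = 3, b = 2, c = 3.
So P(s) = 3s^2 + 2s + 3.
Then P(4) = 59.

59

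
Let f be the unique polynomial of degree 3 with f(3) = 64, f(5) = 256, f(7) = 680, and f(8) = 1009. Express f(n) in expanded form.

Write f(n) = an^3 + bn^2 + cn + d. Substituting each data point gives a linear system:
  27a + 9b + 3c + d = 64
  125a + 25b + 5c + d = 256
  343a + 49b + 7c + d = 680
  512a + 64b + 8c + d = 1009
Solving the system yields a = 2, b = -1, c = 6, d = 1.
So f(n) = 2n^3 - n^2 + 6n + 1.
Check: f(5) = 256. ✓

f(n) = 2n^3 - n^2 + 6n + 1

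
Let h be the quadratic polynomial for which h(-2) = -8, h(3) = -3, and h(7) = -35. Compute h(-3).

Using the Lagrange interpolation formula with nodes -2, 3, 7:
  L_0(u) = (u - 3)(u - 7) / 45
  L_1(u) = (u + 2)(u - 7) / -20
  L_2(u) = (u + 2)(u - 3) / 36
Then h(u) = -8·L_0(u) - 3·L_1(u) - 35·L_2(u).
Expanding and collecting terms gives h(u) = -u^2 + 2u.
Evaluating at u = -3: h(-3) = -15.

-15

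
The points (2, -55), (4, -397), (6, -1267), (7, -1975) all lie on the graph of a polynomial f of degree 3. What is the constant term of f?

Write f(x) = ax^3 + bx^2 + cx + d. Substituting each data point gives a linear system:
  8a + 4b + 2c + d = -55
  64a + 16b + 4c + d = -397
  216a + 36b + 6c + d = -1267
  343a + 49b + 7c + d = -1975
Solving the system yields a = -5, b = -6, c = 5, d = -1.
So f(x) = -5x^3 - 6x^2 + 5x - 1.
The constant term is -1.

-1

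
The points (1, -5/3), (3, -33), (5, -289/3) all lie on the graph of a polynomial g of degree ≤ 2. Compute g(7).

-575/3

Write g(n) = an^2 + bn + c. Substituting each data point gives a linear system:
  a + b + c = -5/3
  9a + 3b + c = -33
  25a + 5b + c = -289/3
Solving the system yields a = -4, b = 1/3, c = 2.
So g(n) = -4n^2 + (1/3)n + 2.
Then g(7) = -575/3.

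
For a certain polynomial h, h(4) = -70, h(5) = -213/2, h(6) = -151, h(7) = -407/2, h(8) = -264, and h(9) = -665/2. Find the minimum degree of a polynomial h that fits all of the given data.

Forward differences of the values at t = 4, 5, 6, 7, 8, 9:
  h  : -70  -213/2  -151  -407/2  -264  -665/2
  Δ  : -73/2  -89/2  -105/2  -121/2  -137/2
  Δ^2: -8  -8  -8  -8
  Δ^3: 0  0  0
  Δ^4: 0  0
  Δ^5: 0
The second differences are constant (-8) and nonzero, while all higher differences vanish, so the minimal degree is 2.

2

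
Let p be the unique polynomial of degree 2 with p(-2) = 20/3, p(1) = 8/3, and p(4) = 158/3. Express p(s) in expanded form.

p(s) = 3s^2 + (5/3)s - 2

Using the Lagrange interpolation formula with nodes -2, 1, 4:
  L_0(s) = (s - 1)(s - 4) / 18
  L_1(s) = (s + 2)(s - 4) / -9
  L_2(s) = (s + 2)(s - 1) / 18
Then p(s) = 20/3·L_0(s) + 8/3·L_1(s) + 158/3·L_2(s).
Expanding and collecting terms gives p(s) = 3s^2 + (5/3)s - 2.
Check: p(4) = 158/3. ✓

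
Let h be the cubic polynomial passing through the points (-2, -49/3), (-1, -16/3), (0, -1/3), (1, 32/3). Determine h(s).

h(s) = 2s^3 + 3s^2 + 6s - 1/3

Write h(s) = as^3 + bs^2 + cs + d. Substituting each data point gives a linear system:
  -8a + 4b - 2c + d = -49/3
  -a + b - c + d = -16/3
  d = -1/3
  a + b + c + d = 32/3
Solving the system yields a = 2, b = 3, c = 6, d = -1/3.
So h(s) = 2s^3 + 3s^2 + 6s - 1/3.
Check: h(-1) = -16/3. ✓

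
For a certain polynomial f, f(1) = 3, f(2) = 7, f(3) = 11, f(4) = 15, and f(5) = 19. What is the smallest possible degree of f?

1

Forward differences of the values at u = 1, 2, 3, 4, 5:
  f  : 3  7  11  15  19
  Δ  : 4  4  4  4
  Δ^2: 0  0  0
  Δ^3: 0  0
  Δ^4: 0
The first differences are constant (4) and nonzero, while all higher differences vanish, so the minimal degree is 1.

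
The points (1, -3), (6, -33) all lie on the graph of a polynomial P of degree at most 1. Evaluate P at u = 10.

Write P(u) = au + b. Substituting each data point gives a linear system:
  a + b = -3
  6a + b = -33
Solving the system yields a = -6, b = 3.
So P(u) = -6u + 3.
Then P(10) = -57.

-57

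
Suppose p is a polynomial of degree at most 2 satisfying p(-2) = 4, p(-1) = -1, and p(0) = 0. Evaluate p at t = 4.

64

Write p(t) = at^2 + bt + c. Substituting each data point gives a linear system:
  4a - 2b + c = 4
  a - b + c = -1
  c = 0
Solving the system yields a = 3, b = 4, c = 0.
So p(t) = 3t² + 4t.
Then p(4) = 64.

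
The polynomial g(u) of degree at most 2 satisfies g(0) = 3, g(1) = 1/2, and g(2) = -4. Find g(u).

g(u) = -u^2 - (3/2)u + 3

Using the Lagrange interpolation formula with nodes 0, 1, 2:
  L_0(u) = (u - 1)(u - 2) / 2
  L_1(u) = u(u - 2) / -1
  L_2(u) = u(u - 1) / 2
Then g(u) = 3·L_0(u) + 1/2·L_1(u) - 4·L_2(u).
Expanding and collecting terms gives g(u) = -u^2 - (3/2)u + 3.
Check: g(2) = -4. ✓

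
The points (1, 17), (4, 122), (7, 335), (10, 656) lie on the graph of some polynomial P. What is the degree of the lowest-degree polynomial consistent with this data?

2

Forward differences of the values at s = 1, 4, 7, 10:
  P  : 17  122  335  656
  Δ  : 105  213  321
  Δ^2: 108  108
  Δ^3: 0
The second differences are constant (108) and nonzero, while all higher differences vanish, so the minimal degree is 2.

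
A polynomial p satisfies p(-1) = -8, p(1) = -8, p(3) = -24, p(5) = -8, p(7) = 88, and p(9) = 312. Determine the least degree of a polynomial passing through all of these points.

3

Forward differences of the values at n = -1, 1, 3, 5, 7, 9:
  p  : -8  -8  -24  -8  88  312
  Δ  : 0  -16  16  96  224
  Δ^2: -16  32  80  128
  Δ^3: 48  48  48
  Δ^4: 0  0
  Δ^5: 0
The third differences are constant (48) and nonzero, while all higher differences vanish, so the minimal degree is 3.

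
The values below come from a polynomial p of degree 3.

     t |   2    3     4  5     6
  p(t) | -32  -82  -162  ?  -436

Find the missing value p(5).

-278

On equispaced nodes a degree-3 polynomial has vanishing fourth forward difference, so
  p(2) - 4·p(3) + 6·p(4) - 4·p(5) + p(6) = 0.
Substituting the known values and solving for p(5):
  -4·p(5) = 1112
  p(5) = -278.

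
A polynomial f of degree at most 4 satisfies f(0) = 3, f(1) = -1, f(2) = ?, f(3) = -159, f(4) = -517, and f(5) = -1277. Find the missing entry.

On equispaced nodes a degree-4 polynomial has vanishing fifth forward difference, so
  - f(0) + 5·f(1) - 10·f(2) + 10·f(3) - 5·f(4) + f(5) = 0.
Substituting the known values and solving for f(2):
  -10·f(2) = 290
  f(2) = -29.

-29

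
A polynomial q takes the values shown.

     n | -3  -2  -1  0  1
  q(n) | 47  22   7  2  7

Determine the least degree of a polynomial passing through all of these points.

2

Forward differences of the values at n = -3, -2, -1, 0, 1:
  q  : 47  22  7  2  7
  Δ  : -25  -15  -5  5
  Δ^2: 10  10  10
  Δ^3: 0  0
  Δ^4: 0
The second differences are constant (10) and nonzero, while all higher differences vanish, so the minimal degree is 2.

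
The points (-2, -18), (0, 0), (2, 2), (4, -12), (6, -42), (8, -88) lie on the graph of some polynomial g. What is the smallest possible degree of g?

Forward differences of the values at t = -2, 0, 2, 4, 6, 8:
  g  : -18  0  2  -12  -42  -88
  Δ  : 18  2  -14  -30  -46
  Δ^2: -16  -16  -16  -16
  Δ^3: 0  0  0
  Δ^4: 0  0
  Δ^5: 0
The second differences are constant (-16) and nonzero, while all higher differences vanish, so the minimal degree is 2.

2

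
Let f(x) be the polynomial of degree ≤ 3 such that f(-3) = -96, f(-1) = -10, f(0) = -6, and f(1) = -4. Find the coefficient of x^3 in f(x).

Write f(x) = ax^3 + bx^2 + cx + d. Substituting each data point gives a linear system:
  -27a + 9b - 3c + d = -96
  -a + b - c + d = -10
  d = -6
  a + b + c + d = -4
Solving the system yields a = 3, b = -1, c = 0, d = -6.
So f(x) = 3x^3 - x^2 - 6.
The leading coefficient is 3.

3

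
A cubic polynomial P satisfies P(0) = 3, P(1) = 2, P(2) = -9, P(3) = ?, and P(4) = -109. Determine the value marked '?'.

The 4 known points determine the degree-3 polynomial uniquely.
Write P(n) = an^3 + bn^2 + cn + d. Substituting each data point gives a linear system:
  d = 3
  a + b + c + d = 2
  8a + 4b + 2c + d = -9
  64a + 16b + 4c + d = -109
Solving the system yields a = -2, b = 1, c = 0, d = 3.
So P(n) = -2n^3 + n^2 + 3.
Then P(3) = -42.

-42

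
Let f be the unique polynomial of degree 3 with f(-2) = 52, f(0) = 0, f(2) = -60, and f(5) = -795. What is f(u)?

f(u) = -6u^3 - u^2 - 4u

Using the Lagrange interpolation formula with nodes -2, 0, 2, 5:
  L_0(u) = u(u - 2)(u - 5) / -56
  L_1(u) = (u + 2)(u - 2)(u - 5) / 20
  L_2(u) = (u + 2)u(u - 5) / -24
  L_3(u) = (u + 2)u(u - 2) / 105
Then f(u) = 52·L_0(u) + 0·L_1(u) - 60·L_2(u) - 795·L_3(u).
Expanding and collecting terms gives f(u) = -6u^3 - u^2 - 4u.
Check: f(-2) = 52. ✓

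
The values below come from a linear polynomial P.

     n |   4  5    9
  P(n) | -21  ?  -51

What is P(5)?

-27

The 2 known points determine the degree-1 polynomial uniquely.
Write P(n) = an + b. Substituting each data point gives a linear system:
  4a + b = -21
  9a + b = -51
Solving the system yields a = -6, b = 3.
So P(n) = -6n + 3.
Then P(5) = -27.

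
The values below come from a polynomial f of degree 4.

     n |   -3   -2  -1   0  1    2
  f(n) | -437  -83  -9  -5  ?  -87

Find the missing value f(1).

-5

The 5 known points determine the degree-4 polynomial uniquely.
Write f(n) = an^4 + bn^3 + cn^2 + dn + e. Substituting each data point gives a linear system:
  81a - 27b + 9c - 3d + e = -437
  16a - 8b + 4c - 2d + e = -83
  a - b + c - d + e = -9
  e = -5
  16a + 8b + 4c + 2d + e = -87
Solving the system yields a = -6, b = -1, c = 4, d = 3, e = -5.
So f(n) = -6n^4 - n^3 + 4n^2 + 3n - 5.
Then f(1) = -5.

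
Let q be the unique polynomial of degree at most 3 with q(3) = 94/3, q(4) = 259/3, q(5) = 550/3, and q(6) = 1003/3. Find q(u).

Using the Lagrange interpolation formula with nodes 3, 4, 5, 6:
  L_0(u) = (u - 4)(u - 5)(u - 6) / -6
  L_1(u) = (u - 3)(u - 5)(u - 6) / 2
  L_2(u) = (u - 3)(u - 4)(u - 6) / -2
  L_3(u) = (u - 3)(u - 4)(u - 5) / 6
Then q(u) = 94/3·L_0(u) + 259/3·L_1(u) + 550/3·L_2(u) + 1003/3·L_3(u).
Expanding and collecting terms gives q(u) = 2u³ - 3u² + 2u - 5/3.
Check: q(5) = 550/3. ✓

q(u) = 2u^3 - 3u^2 + 2u - 5/3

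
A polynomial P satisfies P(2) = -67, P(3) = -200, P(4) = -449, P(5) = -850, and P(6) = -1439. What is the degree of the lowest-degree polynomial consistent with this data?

3

Forward differences of the values at t = 2, 3, 4, 5, 6:
  P  : -67  -200  -449  -850  -1439
  Δ  : -133  -249  -401  -589
  Δ^2: -116  -152  -188
  Δ^3: -36  -36
  Δ^4: 0
The third differences are constant (-36) and nonzero, while all higher differences vanish, so the minimal degree is 3.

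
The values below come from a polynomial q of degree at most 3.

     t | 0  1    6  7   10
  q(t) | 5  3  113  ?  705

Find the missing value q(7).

201

The 4 known points determine the degree-3 polynomial uniquely.
Write q(t) = at^3 + bt^2 + ct + d. Substituting each data point gives a linear system:
  d = 5
  a + b + c + d = 3
  216a + 36b + 6c + d = 113
  1000a + 100b + 10c + d = 705
Solving the system yields a = 1, b = -3, c = 0, d = 5.
So q(t) = t³ - 3t² + 5.
Then q(7) = 201.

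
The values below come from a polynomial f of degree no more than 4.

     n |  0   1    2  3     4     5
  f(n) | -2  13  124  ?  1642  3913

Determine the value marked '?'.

547

On equispaced nodes a degree-4 polynomial has vanishing fifth forward difference, so
  - f(0) + 5·f(1) - 10·f(2) + 10·f(3) - 5·f(4) + f(5) = 0.
Substituting the known values and solving for f(3):
  10·f(3) = 5470
  f(3) = 547.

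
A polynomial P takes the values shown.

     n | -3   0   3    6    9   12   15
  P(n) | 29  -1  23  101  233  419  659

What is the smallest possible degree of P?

Forward differences of the values at n = -3, 0, 3, 6, 9, 12, 15:
  P  : 29  -1  23  101  233  419  659
  Δ  : -30  24  78  132  186  240
  Δ^2: 54  54  54  54  54
  Δ^3: 0  0  0  0
  Δ^4: 0  0  0
  Δ^5: 0  0
  Δ^6: 0
The second differences are constant (54) and nonzero, while all higher differences vanish, so the minimal degree is 2.

2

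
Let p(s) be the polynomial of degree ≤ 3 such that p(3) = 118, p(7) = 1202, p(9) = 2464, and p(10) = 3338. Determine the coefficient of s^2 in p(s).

Write p(s) = as^3 + bs^2 + cs + d. Substituting each data point gives a linear system:
  27a + 9b + 3c + d = 118
  343a + 49b + 7c + d = 1202
  729a + 81b + 9c + d = 2464
  1000a + 100b + 10c + d = 3338
Solving the system yields a = 3, b = 3, c = 4, d = -2.
So p(s) = 3s^3 + 3s^2 + 4s - 2.
The coefficient of s^2 is 3.

3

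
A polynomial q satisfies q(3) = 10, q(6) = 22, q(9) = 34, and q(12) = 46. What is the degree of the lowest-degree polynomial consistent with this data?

Forward differences of the values at t = 3, 6, 9, 12:
  q  : 10  22  34  46
  Δ  : 12  12  12
  Δ^2: 0  0
  Δ^3: 0
The first differences are constant (12) and nonzero, while all higher differences vanish, so the minimal degree is 1.

1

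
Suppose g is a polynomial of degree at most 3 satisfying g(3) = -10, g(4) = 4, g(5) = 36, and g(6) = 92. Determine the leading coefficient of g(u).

1

Write g(u) = au^3 + bu^2 + cu + d. Substituting each data point gives a linear system:
  27a + 9b + 3c + d = -10
  64a + 16b + 4c + d = 4
  125a + 25b + 5c + d = 36
  216a + 36b + 6c + d = 92
Solving the system yields a = 1, b = -3, c = -2, d = -4.
So g(u) = u^3 - 3u^2 - 2u - 4.
The leading coefficient is 1.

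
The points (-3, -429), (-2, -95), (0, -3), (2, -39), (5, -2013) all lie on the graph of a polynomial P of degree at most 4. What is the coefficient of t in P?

-2

Write P(t) = at^4 + bt^3 + ct^2 + dt + e. Substituting each data point gives a linear system:
  81a - 27b + 9c - 3d + e = -429
  16a - 8b + 4c - 2d + e = -95
  e = -3
  16a + 8b + 4c + 2d + e = -39
  625a + 125b + 25c + 5d + e = -2013
Solving the system yields a = -4, b = 4, c = 0, d = -2, e = -3.
So P(t) = -4t^4 + 4t^3 - 2t - 3.
The coefficient of t is -2.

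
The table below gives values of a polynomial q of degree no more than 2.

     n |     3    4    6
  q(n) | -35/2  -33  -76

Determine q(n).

Write q(n) = an^2 + bn + c. Substituting each data point gives a linear system:
  9a + 3b + c = -35/2
  16a + 4b + c = -33
  36a + 6b + c = -76
Solving the system yields a = -2, b = -3/2, c = 5.
So q(n) = -2n² - (3/2)n + 5.
Check: q(4) = -33. ✓

q(n) = -2n^2 - (3/2)n + 5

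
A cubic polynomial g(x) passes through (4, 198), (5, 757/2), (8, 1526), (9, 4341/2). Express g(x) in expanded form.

g(x) = 3x^3 - (1/2)x^2 + 2x + 6

Write g(x) = ax^3 + bx^2 + cx + d. Substituting each data point gives a linear system:
  64a + 16b + 4c + d = 198
  125a + 25b + 5c + d = 757/2
  512a + 64b + 8c + d = 1526
  729a + 81b + 9c + d = 4341/2
Solving the system yields a = 3, b = -1/2, c = 2, d = 6.
So g(x) = 3x^3 - (1/2)x^2 + 2x + 6.
Check: g(8) = 1526. ✓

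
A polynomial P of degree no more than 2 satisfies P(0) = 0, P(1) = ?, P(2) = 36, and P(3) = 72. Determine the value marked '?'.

On equispaced nodes a degree-2 polynomial has vanishing third forward difference, so
  - P(0) + 3·P(1) - 3·P(2) + P(3) = 0.
Substituting the known values and solving for P(1):
  3·P(1) = 36
  P(1) = 12.

12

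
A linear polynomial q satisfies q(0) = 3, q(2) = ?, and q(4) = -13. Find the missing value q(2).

-5

The 2 known points determine the degree-1 polynomial uniquely.
Write q(u) = au + b. Substituting each data point gives a linear system:
  b = 3
  4a + b = -13
Solving the system yields a = -4, b = 3.
So q(u) = -4u + 3.
Then q(2) = -5.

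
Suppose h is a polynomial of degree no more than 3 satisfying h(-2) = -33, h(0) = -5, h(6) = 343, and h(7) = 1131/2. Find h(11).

4731/2

Write h(u) = au^3 + bu^2 + cu + d. Substituting each data point gives a linear system:
  -8a + 4b - 2c + d = -33
  d = -5
  216a + 36b + 6c + d = 343
  343a + 49b + 7c + d = 1131/2
Solving the system yields a = 2, b = -5/2, c = 1, d = -5.
So h(u) = 2u^3 - (5/2)u^2 + u - 5.
Then h(11) = 4731/2.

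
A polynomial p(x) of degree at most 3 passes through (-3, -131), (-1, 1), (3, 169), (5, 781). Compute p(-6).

-1199

Using the Lagrange interpolation formula with nodes -3, -1, 3, 5:
  L_0(x) = (x + 1)(x - 3)(x - 5) / -96
  L_1(x) = (x + 3)(x - 3)(x - 5) / 48
  L_2(x) = (x + 3)(x + 1)(x - 5) / -48
  L_3(x) = (x + 3)(x + 1)(x - 3) / 96
Then p(x) = -131·L_0(x) + 1·L_1(x) + 169·L_2(x) + 781·L_3(x).
Expanding and collecting terms gives p(x) = 6x^3 + 2x^2 - 4x + 1.
Evaluating at x = -6: p(-6) = -1199.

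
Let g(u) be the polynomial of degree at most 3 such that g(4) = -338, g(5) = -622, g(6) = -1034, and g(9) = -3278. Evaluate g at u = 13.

Using the Lagrange interpolation formula with nodes 4, 5, 6, 9:
  L_0(u) = (u - 5)(u - 6)(u - 9) / -10
  L_1(u) = (u - 4)(u - 6)(u - 9) / 4
  L_2(u) = (u - 4)(u - 5)(u - 9) / -6
  L_3(u) = (u - 4)(u - 5)(u - 6) / 60
Then g(u) = -338·L_0(u) - 622·L_1(u) - 1034·L_2(u) - 3278·L_3(u).
Expanding and collecting terms gives g(u) = -4u^3 - 4u^2 - 4u - 2.
Evaluating at u = 13: g(13) = -9518.

-9518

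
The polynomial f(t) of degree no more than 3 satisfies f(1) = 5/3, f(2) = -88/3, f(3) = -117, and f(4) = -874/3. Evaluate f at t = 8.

-7366/3

Write f(t) = at^3 + bt^2 + ct + d. Substituting each data point gives a linear system:
  a + b + c + d = 5/3
  8a + 4b + 2c + d = -88/3
  27a + 9b + 3c + d = -117
  64a + 16b + 4c + d = -874/3
Solving the system yields a = -5, b = 5/3, c = -1, d = 6.
So f(t) = -5t^3 + (5/3)t^2 - t + 6.
Then f(8) = -7366/3.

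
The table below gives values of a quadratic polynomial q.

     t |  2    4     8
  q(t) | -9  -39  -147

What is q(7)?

-114

Using the Lagrange interpolation formula with nodes 2, 4, 8:
  L_0(t) = (t - 4)(t - 8) / 12
  L_1(t) = (t - 2)(t - 8) / -8
  L_2(t) = (t - 2)(t - 4) / 24
Then q(t) = -9·L_0(t) - 39·L_1(t) - 147·L_2(t).
Expanding and collecting terms gives q(t) = -2t^2 - 3t + 5.
Evaluating at t = 7: q(7) = -114.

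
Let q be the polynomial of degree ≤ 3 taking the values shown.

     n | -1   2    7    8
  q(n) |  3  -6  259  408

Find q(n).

q(n) = n^3 - n^2 - 5n

Write q(n) = an^3 + bn^2 + cn + d. Substituting each data point gives a linear system:
  -a + b - c + d = 3
  8a + 4b + 2c + d = -6
  343a + 49b + 7c + d = 259
  512a + 64b + 8c + d = 408
Solving the system yields a = 1, b = -1, c = -5, d = 0.
So q(n) = n^3 - n^2 - 5n.
Check: q(-1) = 3. ✓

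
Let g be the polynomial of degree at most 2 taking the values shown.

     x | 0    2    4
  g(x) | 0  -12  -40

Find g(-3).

-12

Write g(x) = ax^2 + bx + c. Substituting each data point gives a linear system:
  c = 0
  4a + 2b + c = -12
  16a + 4b + c = -40
Solving the system yields a = -2, b = -2, c = 0.
So g(x) = -2x^2 - 2x.
Then g(-3) = -12.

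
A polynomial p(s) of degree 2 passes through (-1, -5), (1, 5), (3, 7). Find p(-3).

-23

Write p(s) = as^2 + bs + c. Substituting each data point gives a linear system:
  a - b + c = -5
  a + b + c = 5
  9a + 3b + c = 7
Solving the system yields a = -1, b = 5, c = 1.
So p(s) = -s² + 5s + 1.
Then p(-3) = -23.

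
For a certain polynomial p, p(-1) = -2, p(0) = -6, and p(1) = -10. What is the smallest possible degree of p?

Forward differences of the values at u = -1, 0, 1:
  p  : -2  -6  -10
  Δ  : -4  -4
  Δ^2: 0
The first differences are constant (-4) and nonzero, while all higher differences vanish, so the minimal degree is 1.

1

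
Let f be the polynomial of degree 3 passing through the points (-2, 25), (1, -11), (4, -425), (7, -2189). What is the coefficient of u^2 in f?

Write f(u) = au^3 + bu^2 + cu + d. Substituting each data point gives a linear system:
  -8a + 4b - 2c + d = 25
  a + b + c + d = -11
  64a + 16b + 4c + d = -425
  343a + 49b + 7c + d = -2189
Solving the system yields a = -6, b = -3, c = 3, d = -5.
So f(u) = -6u^3 - 3u^2 + 3u - 5.
The coefficient of u^2 is -3.

-3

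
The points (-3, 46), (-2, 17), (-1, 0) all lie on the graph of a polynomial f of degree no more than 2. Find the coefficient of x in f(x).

1

Write f(x) = ax^2 + bx + c. Substituting each data point gives a linear system:
  9a - 3b + c = 46
  4a - 2b + c = 17
  a - b + c = 0
Solving the system yields a = 6, b = 1, c = -5.
So f(x) = 6x² + x - 5.
The coefficient of x is 1.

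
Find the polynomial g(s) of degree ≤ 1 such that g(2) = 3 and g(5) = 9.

Using the Lagrange interpolation formula with nodes 2, 5:
  L_0(s) = (s - 5) / -3
  L_1(s) = (s - 2) / 3
Then g(s) = 3·L_0(s) + 9·L_1(s).
Expanding and collecting terms gives g(s) = 2s - 1.
Check: g(2) = 3. ✓

g(s) = 2s - 1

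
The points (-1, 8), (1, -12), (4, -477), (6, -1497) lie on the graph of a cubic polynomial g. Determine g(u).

g(u) = -6u^3 - 5u^2 - 4u + 3

Write g(u) = au^3 + bu^2 + cu + d. Substituting each data point gives a linear system:
  -a + b - c + d = 8
  a + b + c + d = -12
  64a + 16b + 4c + d = -477
  216a + 36b + 6c + d = -1497
Solving the system yields a = -6, b = -5, c = -4, d = 3.
So g(u) = -6u³ - 5u² - 4u + 3.
Check: g(4) = -477. ✓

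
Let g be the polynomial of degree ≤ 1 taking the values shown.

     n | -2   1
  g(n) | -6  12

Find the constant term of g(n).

Write g(n) = an + b. Substituting each data point gives a linear system:
  -2a + b = -6
  a + b = 12
Solving the system yields a = 6, b = 6.
So g(n) = 6n + 6.
The constant term is 6.

6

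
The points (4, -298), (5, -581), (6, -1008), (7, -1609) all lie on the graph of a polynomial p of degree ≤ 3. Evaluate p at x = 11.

Using the Lagrange interpolation formula with nodes 4, 5, 6, 7:
  L_0(x) = (x - 5)(x - 6)(x - 7) / -6
  L_1(x) = (x - 4)(x - 6)(x - 7) / 2
  L_2(x) = (x - 4)(x - 5)(x - 7) / -2
  L_3(x) = (x - 4)(x - 5)(x - 6) / 6
Then p(x) = -298·L_0(x) - 581·L_1(x) - 1008·L_2(x) - 1609·L_3(x).
Expanding and collecting terms gives p(x) = -5x^3 + 3x^2 - 5x - 6.
Evaluating at x = 11: p(11) = -6353.

-6353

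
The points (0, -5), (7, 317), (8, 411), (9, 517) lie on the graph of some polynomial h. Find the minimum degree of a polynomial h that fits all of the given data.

2

Divided differences on the nodes 0, 7, 8, 9:
  order 0: -5  317  411  517
  order 1: 46  94  106
  order 2: 6  6
  order 3: 0
The order-2 divided differences are all 6 (nonzero) and every higher order vanishes, so the data lies on a polynomial of degree exactly 2.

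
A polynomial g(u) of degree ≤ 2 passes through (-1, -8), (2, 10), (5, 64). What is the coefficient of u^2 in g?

2

Write g(u) = au^2 + bu + c. Substituting each data point gives a linear system:
  a - b + c = -8
  4a + 2b + c = 10
  25a + 5b + c = 64
Solving the system yields a = 2, b = 4, c = -6.
So g(u) = 2u^2 + 4u - 6.
The leading coefficient is 2.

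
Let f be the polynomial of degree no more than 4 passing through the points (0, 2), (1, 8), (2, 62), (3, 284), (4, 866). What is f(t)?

Write f(t) = at^4 + bt^3 + ct^2 + dt + e. Substituting each data point gives a linear system:
  e = 2
  a + b + c + d + e = 8
  16a + 8b + 4c + 2d + e = 62
  81a + 27b + 9c + 3d + e = 284
  256a + 64b + 16c + 4d + e = 866
Solving the system yields a = 3, b = 2, c = -3, d = 4, e = 2.
So f(t) = 3t^4 + 2t^3 - 3t^2 + 4t + 2.
Check: f(0) = 2. ✓

f(t) = 3t^4 + 2t^3 - 3t^2 + 4t + 2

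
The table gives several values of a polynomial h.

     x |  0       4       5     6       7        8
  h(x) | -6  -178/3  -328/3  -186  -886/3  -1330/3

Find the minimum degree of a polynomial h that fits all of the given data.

Divided differences on the nodes 0, 4, 5, 6, 7, 8:
  order 0: -6  -178/3  -328/3  -186  -886/3  -1330/3
  order 1: -40/3  -50  -230/3  -328/3  -148
  order 2: -22/3  -40/3  -49/3  -58/3
  order 3: -1  -1  -1
  order 4: 0  0
  order 5: 0
The order-3 divided differences are all -1 (nonzero) and every higher order vanishes, so the data lies on a polynomial of degree exactly 3.

3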